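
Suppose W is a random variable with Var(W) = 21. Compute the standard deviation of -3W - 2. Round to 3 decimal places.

Var(-3W - 2) = (-3)²·21 = 189
SD(-3W - 2) = √189 ≈ 13.748

13.748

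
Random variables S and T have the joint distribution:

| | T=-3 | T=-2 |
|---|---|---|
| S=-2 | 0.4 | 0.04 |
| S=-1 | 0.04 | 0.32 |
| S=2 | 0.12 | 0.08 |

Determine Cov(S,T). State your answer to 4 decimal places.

E[S] = -0.84,  E[T] = -2.56
E[ST] = 2.28
Cov(S,T) = E[ST] − E[S]E[T] = 2.28 − (-0.84)(-2.56) = 0.1296

0.1296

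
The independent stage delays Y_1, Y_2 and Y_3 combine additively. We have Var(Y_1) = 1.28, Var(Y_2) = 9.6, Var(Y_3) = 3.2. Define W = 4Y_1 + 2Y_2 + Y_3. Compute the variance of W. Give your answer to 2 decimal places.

By independence, Var(W) = (4)²Var(Y_1) + (2)²Var(Y_2) + (1)²Var(Y_3)
= (4)²·1.28 + (2)²·9.6 + (1)²·3.2 = 62.08

62.08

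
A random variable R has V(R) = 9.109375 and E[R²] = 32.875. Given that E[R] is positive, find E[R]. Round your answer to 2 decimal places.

4.88

(E[R])² = E[R²] − V(R) = 32.875 − 9.109375 = 23.765625
E[R] = √23.765625 = 4.875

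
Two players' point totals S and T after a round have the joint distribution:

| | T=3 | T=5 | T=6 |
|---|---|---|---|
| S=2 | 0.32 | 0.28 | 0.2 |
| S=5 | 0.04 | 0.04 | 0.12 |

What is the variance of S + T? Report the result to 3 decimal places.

E[S] = 2.6,  E[T] = 4.6,  E[ST] = 12.32
V(S) = 8.2 − (2.6)² = 1.44;  V(T) = 22.76 − (4.6)² = 1.6
cov(S,T) = 12.32 − (2.6)(4.6) = 0.36
V(S + T) = (1)²·1.44 + (1)²·1.6 + 2·(1)·(1)·0.36 = 3.76

3.760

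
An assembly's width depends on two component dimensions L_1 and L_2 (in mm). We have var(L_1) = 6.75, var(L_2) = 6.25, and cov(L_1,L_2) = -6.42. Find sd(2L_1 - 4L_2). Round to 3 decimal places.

15.157

var(2L_1 - 4L_2) = (2)²·var(L_1) + (-4)²·var(L_2) + 2·(2)·(-4)·cov(L_1,L_2)
= 4·6.75 + 16·6.25 + -16·-6.42 = 229.72
sd(2L_1 - 4L_2) = √229.72 ≈ 15.157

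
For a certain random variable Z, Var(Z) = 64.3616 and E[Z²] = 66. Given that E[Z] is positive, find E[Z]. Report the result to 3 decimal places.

1.280

(E[Z])² = E[Z²] − Var(Z) = 66 − 64.3616 = 1.6384
E[Z] = √1.6384 = 1.28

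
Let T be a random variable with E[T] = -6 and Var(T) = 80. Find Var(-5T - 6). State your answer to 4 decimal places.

2000.0000

Var(-5T - 6) = (-5)²·Var(T) = 25·80 = 2000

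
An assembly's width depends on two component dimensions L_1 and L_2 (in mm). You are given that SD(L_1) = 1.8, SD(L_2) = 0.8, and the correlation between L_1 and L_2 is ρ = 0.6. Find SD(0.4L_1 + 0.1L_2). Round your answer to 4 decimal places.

var(L_1) = (1.8)² = 3.24;  var(L_2) = (0.8)² = 0.64
Cov(L_1,L_2) = ρ·SD(L_1)·SD(L_2) = 0.6·1.8·0.8 = 0.864
var(0.4L_1 + 0.1L_2) = (0.4)²·var(L_1) + (0.1)²·var(L_2) + 2·(0.4)·(0.1)·Cov(L_1,L_2)
= 0.16·3.24 + 0.01·0.64 + 0.08·0.864 = 0.59392
SD(0.4L_1 + 0.1L_2) = √0.59392 ≈ 0.7707

0.7707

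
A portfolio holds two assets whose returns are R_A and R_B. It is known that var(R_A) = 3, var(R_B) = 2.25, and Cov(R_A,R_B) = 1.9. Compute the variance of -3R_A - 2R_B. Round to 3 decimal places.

var(-3R_A - 2R_B) = (-3)²·var(R_A) + (-2)²·var(R_B) + 2·(-3)·(-2)·Cov(R_A,R_B)
= 9·3 + 4·2.25 + 12·1.9 = 58.8

58.800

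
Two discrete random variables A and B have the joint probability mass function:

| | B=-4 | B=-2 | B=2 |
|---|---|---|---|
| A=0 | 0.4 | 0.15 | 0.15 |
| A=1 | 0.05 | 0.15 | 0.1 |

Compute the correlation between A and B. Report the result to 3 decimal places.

0.245

E[A] = 0.3,  E[B] = -1.9
E[AB] = -0.3
Cov(A,B) = E[AB] − E[A]E[B] = -0.3 − (0.3)(-1.9) = 0.27
V(A) = 0.21,  V(B) = 5.79
ρ = 0.27 / √(0.21·5.79) ≈ 0.245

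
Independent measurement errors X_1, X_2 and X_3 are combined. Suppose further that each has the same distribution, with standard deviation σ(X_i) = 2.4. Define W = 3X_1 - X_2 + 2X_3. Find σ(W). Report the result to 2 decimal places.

Var(X_i) = (2.4)² = 5.76
By independence, Var(W) = (3)²Var(X_1) + (-1)²Var(X_2) + (2)²Var(X_3)
= (3)²·5.76 + (-1)²·5.76 + (2)²·5.76 = 80.64
σ(W) = √80.64 ≈ 8.98

8.98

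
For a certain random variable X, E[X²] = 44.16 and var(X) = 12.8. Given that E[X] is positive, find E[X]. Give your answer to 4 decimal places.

(E[X])² = E[X²] − var(X) = 44.16 − 12.8 = 31.36
E[X] = √31.36 = 5.6

5.6000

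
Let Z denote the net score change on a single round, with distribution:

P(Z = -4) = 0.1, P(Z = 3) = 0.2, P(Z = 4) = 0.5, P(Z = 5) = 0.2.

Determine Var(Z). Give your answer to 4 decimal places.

E[Z] = (-4)(0.1) + (3)(0.2) + (4)(0.5) + (5)(0.2) = 3.2
E[Z²] = (-4)²(0.1) + (3)²(0.2) + (4)²(0.5) + (5)²(0.2) = 16.4
Var(Z) = E[Z²] − (E[Z])² = 16.4 − (3.2)² = 6.16

6.1600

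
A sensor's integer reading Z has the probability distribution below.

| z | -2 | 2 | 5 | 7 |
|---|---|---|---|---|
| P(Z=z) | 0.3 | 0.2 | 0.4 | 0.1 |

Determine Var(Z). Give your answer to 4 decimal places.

10.6500

E[Z] = (-2)(0.3) + (2)(0.2) + (5)(0.4) + (7)(0.1) = 2.5
E[Z²] = (-2)²(0.3) + (2)²(0.2) + (5)²(0.4) + (7)²(0.1) = 16.9
Var(Z) = E[Z²] − (E[Z])² = 16.9 − (2.5)² = 10.65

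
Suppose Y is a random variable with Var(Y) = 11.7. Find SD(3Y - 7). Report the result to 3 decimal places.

10.262

Var(3Y - 7) = (3)²·11.7 = 105.3
SD(3Y - 7) = √105.3 ≈ 10.262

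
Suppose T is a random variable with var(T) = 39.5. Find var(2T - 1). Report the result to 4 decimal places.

var(2T - 1) = (2)²·var(T) = 4·39.5 = 158

158.0000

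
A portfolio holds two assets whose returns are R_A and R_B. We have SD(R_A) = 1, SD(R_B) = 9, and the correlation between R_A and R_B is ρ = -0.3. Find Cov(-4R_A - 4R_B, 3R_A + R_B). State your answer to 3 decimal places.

var(R_A) = (1)² = 1;  var(R_B) = (9)² = 81
Cov(R_A,R_B) = ρ·SD(R_A)·SD(R_B) = -0.3·1·9 = -2.7
Cov(-4R_A - 4R_B, 3R_A + R_B) = (-4)(3)var(R_A) + (-4)(1)var(R_B) + [(-4)(1) + (-4)(3)]Cov(R_A,R_B)
= -12·1 + -4·81 + -16·-2.7 = -292.8

-292.800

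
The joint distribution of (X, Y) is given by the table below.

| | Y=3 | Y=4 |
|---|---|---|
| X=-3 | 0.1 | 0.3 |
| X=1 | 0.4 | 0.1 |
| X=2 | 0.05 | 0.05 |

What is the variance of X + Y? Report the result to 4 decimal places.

E[X] = -0.5,  E[Y] = 3.45,  E[XY] = -2.2
Var(X) = 4.5 − (-0.5)² = 4.25;  Var(Y) = 12.15 − (3.45)² = 0.2475
cov(X,Y) = -2.2 − (-0.5)(3.45) = -0.475
Var(X + Y) = (1)²·4.25 + (1)²·0.2475 + 2·(1)·(1)·-0.475 = 3.5475

3.5475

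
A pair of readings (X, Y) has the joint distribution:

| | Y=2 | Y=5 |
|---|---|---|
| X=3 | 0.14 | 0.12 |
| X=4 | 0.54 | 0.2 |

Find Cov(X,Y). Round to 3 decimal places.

-0.110

E[X] = 3.74,  E[Y] = 2.96
E[XY] = 10.96
Cov(X,Y) = E[XY] − E[X]E[Y] = 10.96 − (3.74)(2.96) = -0.1104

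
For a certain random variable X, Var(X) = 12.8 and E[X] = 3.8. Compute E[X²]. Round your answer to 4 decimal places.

E[X²] = Var(X) + (E[X])² = 12.8 + (3.8)² = 27.24

27.2400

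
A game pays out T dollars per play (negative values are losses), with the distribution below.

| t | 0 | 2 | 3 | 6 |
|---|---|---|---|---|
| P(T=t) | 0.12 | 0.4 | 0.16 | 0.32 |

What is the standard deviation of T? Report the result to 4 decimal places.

E[T] = (0)(0.12) + (2)(0.4) + (3)(0.16) + (6)(0.32) = 3.2
E[T²] = (0)²(0.12) + (2)²(0.4) + (3)²(0.16) + (6)²(0.32) = 14.56
V(T) = E[T²] − (E[T])² = 14.56 − (3.2)² = 4.32
sd(T) = √4.32 ≈ 2.0785

2.0785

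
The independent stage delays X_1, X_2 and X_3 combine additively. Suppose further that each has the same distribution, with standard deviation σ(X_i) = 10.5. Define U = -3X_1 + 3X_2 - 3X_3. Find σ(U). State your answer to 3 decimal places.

Var(X_i) = (10.5)² = 110.25
By independence, Var(U) = (-3)²Var(X_1) + (3)²Var(X_2) + (-3)²Var(X_3)
= (-3)²·110.25 + (3)²·110.25 + (-3)²·110.25 = 2976.75
σ(U) = √2976.75 ≈ 54.560

54.560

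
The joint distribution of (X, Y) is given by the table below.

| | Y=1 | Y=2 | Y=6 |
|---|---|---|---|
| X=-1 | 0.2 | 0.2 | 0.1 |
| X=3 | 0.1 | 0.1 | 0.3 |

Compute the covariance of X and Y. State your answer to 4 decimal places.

1.8000

E[X] = 1,  E[Y] = 3.3
E[XY] = 5.1
Cov(X,Y) = E[XY] − E[X]E[Y] = 5.1 − (1)(3.3) = 1.8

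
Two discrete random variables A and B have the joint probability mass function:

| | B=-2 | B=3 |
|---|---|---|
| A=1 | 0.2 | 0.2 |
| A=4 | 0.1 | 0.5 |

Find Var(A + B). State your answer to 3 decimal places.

E[A] = 2.8,  E[B] = 1.5,  E[AB] = 5.4
Var(A) = 10 − (2.8)² = 2.16;  Var(B) = 7.5 − (1.5)² = 5.25
Cov(A,B) = 5.4 − (2.8)(1.5) = 1.2
Var(A + B) = (1)²·2.16 + (1)²·5.25 + 2·(1)·(1)·1.2 = 9.81

9.810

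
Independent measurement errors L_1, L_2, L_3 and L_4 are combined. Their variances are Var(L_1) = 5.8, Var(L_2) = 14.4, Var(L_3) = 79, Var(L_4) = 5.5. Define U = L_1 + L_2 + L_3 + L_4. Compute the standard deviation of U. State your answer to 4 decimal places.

By independence, Var(U) = (1)²Var(L_1) + (1)²Var(L_2) + (1)²Var(L_3) + (1)²Var(L_4)
= (1)²·5.8 + (1)²·14.4 + (1)²·79 + (1)²·5.5 = 104.7
SD(U) = √104.7 ≈ 10.2323

10.2323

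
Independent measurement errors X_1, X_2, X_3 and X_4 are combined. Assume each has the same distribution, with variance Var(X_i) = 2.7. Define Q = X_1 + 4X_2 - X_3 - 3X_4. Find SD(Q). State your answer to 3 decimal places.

8.538

By independence, Var(Q) = (1)²Var(X_1) + (4)²Var(X_2) + (-1)²Var(X_3) + (-3)²Var(X_4)
= (1)²·2.7 + (4)²·2.7 + (-1)²·2.7 + (-3)²·2.7 = 72.9
SD(Q) = √72.9 ≈ 8.538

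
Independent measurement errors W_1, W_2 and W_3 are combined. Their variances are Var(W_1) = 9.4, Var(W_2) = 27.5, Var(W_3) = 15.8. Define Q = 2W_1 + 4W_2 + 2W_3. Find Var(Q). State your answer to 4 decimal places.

By independence, Var(Q) = (2)²Var(W_1) + (4)²Var(W_2) + (2)²Var(W_3)
= (2)²·9.4 + (4)²·27.5 + (2)²·15.8 = 540.8

540.8000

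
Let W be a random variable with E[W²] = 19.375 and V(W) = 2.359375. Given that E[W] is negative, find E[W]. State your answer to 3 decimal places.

(E[W])² = E[W²] − V(W) = 19.375 − 2.359375 = 17.015625
E[W] = −√17.015625 = -4.125

-4.125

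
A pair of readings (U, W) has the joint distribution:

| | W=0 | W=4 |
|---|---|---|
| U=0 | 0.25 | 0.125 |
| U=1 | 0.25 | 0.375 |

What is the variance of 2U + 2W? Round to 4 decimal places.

E[U] = 0.625,  E[W] = 2,  E[UW] = 1.5
Var(U) = 0.625 − (0.625)² = 0.234375;  Var(W) = 8 − (2)² = 4
Cov(U,W) = 1.5 − (0.625)(2) = 0.25
Var(2U + 2W) = (2)²·0.234375 + (2)²·4 + 2·(2)·(2)·0.25 = 18.9375

18.9375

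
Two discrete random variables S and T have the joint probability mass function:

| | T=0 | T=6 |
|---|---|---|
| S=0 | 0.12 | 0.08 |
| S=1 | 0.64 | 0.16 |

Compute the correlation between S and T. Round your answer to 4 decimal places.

E[S] = 0.8,  E[T] = 1.44
E[ST] = 0.96
Cov(S,T) = E[ST] − E[S]E[T] = 0.96 − (0.8)(1.44) = -0.192
V(S) = 0.16,  V(T) = 6.5664
ρ = -0.192 / √(0.16·6.5664) ≈ -0.1873

-0.1873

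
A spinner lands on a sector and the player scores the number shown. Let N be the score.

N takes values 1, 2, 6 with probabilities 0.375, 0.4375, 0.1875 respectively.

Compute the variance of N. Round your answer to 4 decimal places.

E[N] = (1)(0.375) + (2)(0.4375) + (6)(0.1875) = 2.375
E[N²] = (1)²(0.375) + (2)²(0.4375) + (6)²(0.1875) = 8.875
V(N) = E[N²] − (E[N])² = 8.875 − (2.375)² = 3.234375

3.2344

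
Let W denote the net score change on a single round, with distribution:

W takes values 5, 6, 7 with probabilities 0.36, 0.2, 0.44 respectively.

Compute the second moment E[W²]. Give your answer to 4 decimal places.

37.7600

E[W²] = (5)²(0.36) + (6)²(0.2) + (7)²(0.44) = 37.76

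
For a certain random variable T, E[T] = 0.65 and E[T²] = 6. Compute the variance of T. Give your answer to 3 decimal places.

var(T) = 6 − (0.65)² = 5.5775

5.578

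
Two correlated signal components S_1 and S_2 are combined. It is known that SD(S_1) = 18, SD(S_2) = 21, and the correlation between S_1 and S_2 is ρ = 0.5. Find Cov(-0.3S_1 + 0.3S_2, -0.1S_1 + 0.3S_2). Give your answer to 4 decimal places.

26.7300

Var(S_1) = (18)² = 324;  Var(S_2) = (21)² = 441
Cov(S_1,S_2) = ρ·SD(S_1)·SD(S_2) = 0.5·18·21 = 189
Cov(-0.3S_1 + 0.3S_2, -0.1S_1 + 0.3S_2) = (-0.3)(-0.1)Var(S_1) + (0.3)(0.3)Var(S_2) + [(-0.3)(0.3) + (0.3)(-0.1)]Cov(S_1,S_2)
= 0.03·324 + 0.09·441 + -0.12·189 = 26.73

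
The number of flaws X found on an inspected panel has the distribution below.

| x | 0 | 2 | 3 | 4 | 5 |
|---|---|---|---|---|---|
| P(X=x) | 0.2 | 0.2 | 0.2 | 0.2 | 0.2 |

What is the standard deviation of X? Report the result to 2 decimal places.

1.72

E[X] = (0)(0.2) + (2)(0.2) + (3)(0.2) + (4)(0.2) + (5)(0.2) = 2.8
E[X²] = (0)²(0.2) + (2)²(0.2) + (3)²(0.2) + (4)²(0.2) + (5)²(0.2) = 10.8
Var(X) = E[X²] − (E[X])² = 10.8 − (2.8)² = 2.96
sd(X) = √2.96 ≈ 1.72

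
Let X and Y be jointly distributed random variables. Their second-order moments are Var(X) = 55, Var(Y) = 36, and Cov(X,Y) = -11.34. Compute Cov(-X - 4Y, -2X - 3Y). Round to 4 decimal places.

Cov(-X - 4Y, -2X - 3Y) = (-1)(-2)Var(X) + (-4)(-3)Var(Y) + [(-1)(-3) + (-4)(-2)]Cov(X,Y)
= 2·55 + 12·36 + 11·-11.34 = 417.26

417.2600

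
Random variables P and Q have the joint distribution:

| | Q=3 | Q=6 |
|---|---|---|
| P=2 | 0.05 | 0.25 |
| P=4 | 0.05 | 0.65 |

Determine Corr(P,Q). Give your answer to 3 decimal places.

E[P] = 3.4,  E[Q] = 5.7
E[PQ] = 19.5
Cov(P,Q) = E[PQ] − E[P]E[Q] = 19.5 − (3.4)(5.7) = 0.12
Var(P) = 0.84,  Var(Q) = 0.81
ρ = 0.12 / √(0.84·0.81) ≈ 0.145

0.145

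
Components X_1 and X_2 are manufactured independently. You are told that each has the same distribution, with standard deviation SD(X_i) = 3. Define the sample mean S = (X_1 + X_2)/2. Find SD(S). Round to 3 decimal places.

Var(X_i) = (3)² = 9
By independence, Var(S) = (0.5)²Var(X_1) + (0.5)²Var(X_2)
= (0.5)²·9 + (0.5)²·9 = 4.5
SD(S) = √4.5 ≈ 2.121

2.121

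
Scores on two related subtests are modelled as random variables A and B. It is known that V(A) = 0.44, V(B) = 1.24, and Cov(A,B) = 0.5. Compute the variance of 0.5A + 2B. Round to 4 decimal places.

6.0700

V(0.5A + 2B) = (0.5)²·V(A) + (2)²·V(B) + 2·(0.5)·(2)·Cov(A,B)
= 0.25·0.44 + 4·1.24 + 2·0.5 = 6.07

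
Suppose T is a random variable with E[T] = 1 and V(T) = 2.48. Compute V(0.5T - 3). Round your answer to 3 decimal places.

V(0.5T - 3) = (0.5)²·V(T) = 0.25·2.48 = 0.62

0.620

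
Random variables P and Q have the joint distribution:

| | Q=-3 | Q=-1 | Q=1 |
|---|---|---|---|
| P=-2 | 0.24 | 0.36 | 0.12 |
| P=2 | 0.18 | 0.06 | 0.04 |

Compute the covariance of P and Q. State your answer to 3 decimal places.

E[P] = -0.88,  E[Q] = -1.52
E[PQ] = 0.8
Cov(P,Q) = E[PQ] − E[P]E[Q] = 0.8 − (-0.88)(-1.52) = -0.5376

-0.538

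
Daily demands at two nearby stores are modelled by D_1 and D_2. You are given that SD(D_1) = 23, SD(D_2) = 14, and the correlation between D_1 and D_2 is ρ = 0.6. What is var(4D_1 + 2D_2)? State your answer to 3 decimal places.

12339.200

var(D_1) = (23)² = 529;  var(D_2) = (14)² = 196
cov(D_1,D_2) = ρ·SD(D_1)·SD(D_2) = 0.6·23·14 = 193.2
var(4D_1 + 2D_2) = (4)²·var(D_1) + (2)²·var(D_2) + 2·(4)·(2)·cov(D_1,D_2)
= 16·529 + 4·196 + 16·193.2 = 12339.2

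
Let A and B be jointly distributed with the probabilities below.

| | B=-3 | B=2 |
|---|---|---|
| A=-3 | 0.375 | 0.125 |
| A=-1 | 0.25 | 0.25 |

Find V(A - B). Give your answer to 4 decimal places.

5.6094

E[A] = -2,  E[B] = -1.125,  E[AB] = 2.875
V(A) = 5 − (-2)² = 1;  V(B) = 7.125 − (-1.125)² = 5.859375
Cov(A,B) = 2.875 − (-2)(-1.125) = 0.625
V(A - B) = (1)²·1 + (-1)²·5.859375 + 2·(1)·(-1)·0.625 = 5.609375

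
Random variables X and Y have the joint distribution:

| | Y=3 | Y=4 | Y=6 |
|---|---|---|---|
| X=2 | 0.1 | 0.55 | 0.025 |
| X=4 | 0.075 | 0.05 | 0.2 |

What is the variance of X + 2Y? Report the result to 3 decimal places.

E[X] = 2.65,  E[Y] = 4.275,  E[XY] = 11.8
V(X) = 7.9 − (2.65)² = 0.8775;  V(Y) = 19.275 − (4.275)² = 0.999375
Cov(X,Y) = 11.8 − (2.65)(4.275) = 0.47125
V(X + 2Y) = (1)²·0.8775 + (2)²·0.999375 + 2·(1)·(2)·0.47125 = 6.76

6.760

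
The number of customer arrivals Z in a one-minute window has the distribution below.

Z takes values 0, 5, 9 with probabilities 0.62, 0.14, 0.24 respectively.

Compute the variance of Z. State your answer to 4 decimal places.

14.7604

E[Z] = (0)(0.62) + (5)(0.14) + (9)(0.24) = 2.86
E[Z²] = (0)²(0.62) + (5)²(0.14) + (9)²(0.24) = 22.94
var(Z) = E[Z²] − (E[Z])² = 22.94 − (2.86)² = 14.7604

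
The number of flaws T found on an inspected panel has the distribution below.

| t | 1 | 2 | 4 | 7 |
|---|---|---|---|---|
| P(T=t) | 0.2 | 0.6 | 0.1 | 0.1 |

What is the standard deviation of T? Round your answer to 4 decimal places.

1.6882

E[T] = (1)(0.2) + (2)(0.6) + (4)(0.1) + (7)(0.1) = 2.5
E[T²] = (1)²(0.2) + (2)²(0.6) + (4)²(0.1) + (7)²(0.1) = 9.1
V(T) = E[T²] − (E[T])² = 9.1 − (2.5)² = 2.85
SD(T) = √2.85 ≈ 1.6882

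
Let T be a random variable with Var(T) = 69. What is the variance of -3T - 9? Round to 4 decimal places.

Var(-3T - 9) = (-3)²·Var(T) = 9·69 = 621

621.0000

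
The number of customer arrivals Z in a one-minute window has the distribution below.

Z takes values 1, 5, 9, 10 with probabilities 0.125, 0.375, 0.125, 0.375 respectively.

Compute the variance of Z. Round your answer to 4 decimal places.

E[Z] = (1)(0.125) + (5)(0.375) + (9)(0.125) + (10)(0.375) = 6.875
E[Z²] = (1)²(0.125) + (5)²(0.375) + (9)²(0.125) + (10)²(0.375) = 57.125
var(Z) = E[Z²] − (E[Z])² = 57.125 − (6.875)² = 9.859375

9.8594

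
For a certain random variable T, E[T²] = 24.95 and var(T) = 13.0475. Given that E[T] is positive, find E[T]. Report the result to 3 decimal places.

(E[T])² = E[T²] − var(T) = 24.95 − 13.0475 = 11.9025
E[T] = √11.9025 = 3.45

3.450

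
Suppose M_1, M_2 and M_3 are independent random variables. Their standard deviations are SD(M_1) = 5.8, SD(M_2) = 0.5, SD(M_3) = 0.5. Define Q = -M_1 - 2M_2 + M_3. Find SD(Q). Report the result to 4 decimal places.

var(M_1) = 33.64, var(M_2) = 0.25, var(M_3) = 0.25
By independence, var(Q) = (-1)²var(M_1) + (-2)²var(M_2) + (1)²var(M_3)
= (-1)²·33.64 + (-2)²·0.25 + (1)²·0.25 = 34.89
SD(Q) = √34.89 ≈ 5.9068

5.9068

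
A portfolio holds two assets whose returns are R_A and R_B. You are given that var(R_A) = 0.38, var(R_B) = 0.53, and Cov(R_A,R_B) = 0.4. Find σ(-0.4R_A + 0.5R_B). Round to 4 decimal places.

var(-0.4R_A + 0.5R_B) = (-0.4)²·var(R_A) + (0.5)²·var(R_B) + 2·(-0.4)·(0.5)·Cov(R_A,R_B)
= 0.16·0.38 + 0.25·0.53 + -0.4·0.4 = 0.0333
σ(-0.4R_A + 0.5R_B) = √0.0333 ≈ 0.1825

0.1825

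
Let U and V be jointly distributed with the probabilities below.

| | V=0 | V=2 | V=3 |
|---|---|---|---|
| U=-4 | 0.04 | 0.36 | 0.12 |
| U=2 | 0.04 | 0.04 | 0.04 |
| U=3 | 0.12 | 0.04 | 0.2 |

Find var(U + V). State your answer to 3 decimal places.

11.840

E[U] = -0.76,  E[V] = 1.96,  E[UV] = -1.88
var(U) = 12.04 − (-0.76)² = 11.4624;  var(V) = 5 − (1.96)² = 1.1584
Cov(U,V) = -1.88 − (-0.76)(1.96) = -0.3904
var(U + V) = (1)²·11.4624 + (1)²·1.1584 + 2·(1)·(1)·-0.3904 = 11.84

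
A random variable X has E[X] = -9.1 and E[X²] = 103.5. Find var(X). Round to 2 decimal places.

var(X) = 103.5 − (-9.1)² = 20.69

20.69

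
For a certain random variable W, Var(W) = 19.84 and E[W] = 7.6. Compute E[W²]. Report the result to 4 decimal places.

E[W²] = Var(W) + (E[W])² = 19.84 + (7.6)² = 77.6

77.6000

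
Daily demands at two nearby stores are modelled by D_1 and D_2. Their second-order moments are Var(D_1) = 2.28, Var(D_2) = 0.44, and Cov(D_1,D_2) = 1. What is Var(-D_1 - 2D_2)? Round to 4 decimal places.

Var(-D_1 - 2D_2) = (-1)²·Var(D_1) + (-2)²·Var(D_2) + 2·(-1)·(-2)·Cov(D_1,D_2)
= 1·2.28 + 4·0.44 + 4·1 = 8.04

8.0400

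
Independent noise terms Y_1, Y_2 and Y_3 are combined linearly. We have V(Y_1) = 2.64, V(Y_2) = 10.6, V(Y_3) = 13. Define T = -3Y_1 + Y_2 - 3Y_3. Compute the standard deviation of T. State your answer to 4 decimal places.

12.3028

By independence, V(T) = (-3)²V(Y_1) + (1)²V(Y_2) + (-3)²V(Y_3)
= (-3)²·2.64 + (1)²·10.6 + (-3)²·13 = 151.36
σ(T) = √151.36 ≈ 12.3028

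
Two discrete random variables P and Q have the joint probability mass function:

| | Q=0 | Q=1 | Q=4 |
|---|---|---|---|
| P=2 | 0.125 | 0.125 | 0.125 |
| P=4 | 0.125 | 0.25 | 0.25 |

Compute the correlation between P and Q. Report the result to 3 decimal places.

0.095

E[P] = 3.25,  E[Q] = 1.875
E[PQ] = 6.25
cov(P,Q) = E[PQ] − E[P]E[Q] = 6.25 − (3.25)(1.875) = 0.15625
V(P) = 0.9375,  V(Q) = 2.859375
ρ = 0.15625 / √(0.9375·2.859375) ≈ 0.095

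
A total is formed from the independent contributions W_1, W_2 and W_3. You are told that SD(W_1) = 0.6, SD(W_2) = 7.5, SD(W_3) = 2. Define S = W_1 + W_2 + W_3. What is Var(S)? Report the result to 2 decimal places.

60.61

Var(W_1) = 0.36, Var(W_2) = 56.25, Var(W_3) = 4
By independence, Var(S) = (1)²Var(W_1) + (1)²Var(W_2) + (1)²Var(W_3)
= (1)²·0.36 + (1)²·56.25 + (1)²·4 = 60.61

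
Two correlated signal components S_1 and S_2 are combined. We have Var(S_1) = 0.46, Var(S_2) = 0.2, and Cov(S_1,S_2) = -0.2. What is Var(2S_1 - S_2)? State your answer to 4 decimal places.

2.8400

Var(2S_1 - S_2) = (2)²·Var(S_1) + (-1)²·Var(S_2) + 2·(2)·(-1)·Cov(S_1,S_2)
= 4·0.46 + 1·0.2 + -4·-0.2 = 2.84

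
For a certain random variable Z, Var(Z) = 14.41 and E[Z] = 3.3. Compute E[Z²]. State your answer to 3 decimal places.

25.300

E[Z²] = Var(Z) + (E[Z])² = 14.41 + (3.3)² = 25.3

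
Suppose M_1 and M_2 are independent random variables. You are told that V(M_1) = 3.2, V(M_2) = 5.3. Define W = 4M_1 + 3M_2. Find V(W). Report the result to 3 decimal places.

By independence, V(W) = (4)²V(M_1) + (3)²V(M_2)
= (4)²·3.2 + (3)²·5.3 = 98.9

98.900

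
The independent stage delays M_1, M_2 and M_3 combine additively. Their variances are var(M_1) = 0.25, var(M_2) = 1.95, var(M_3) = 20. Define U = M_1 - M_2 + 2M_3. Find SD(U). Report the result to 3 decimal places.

9.066

By independence, var(U) = (1)²var(M_1) + (-1)²var(M_2) + (2)²var(M_3)
= (1)²·0.25 + (-1)²·1.95 + (2)²·20 = 82.2
SD(U) = √82.2 ≈ 9.066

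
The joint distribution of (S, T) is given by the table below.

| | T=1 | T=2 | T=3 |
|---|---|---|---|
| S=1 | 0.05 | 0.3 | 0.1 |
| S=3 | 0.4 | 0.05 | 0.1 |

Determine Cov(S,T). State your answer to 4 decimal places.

-0.3250

E[S] = 2.1,  E[T] = 1.75
E[ST] = 3.35
Cov(S,T) = E[ST] − E[S]E[T] = 3.35 − (2.1)(1.75) = -0.325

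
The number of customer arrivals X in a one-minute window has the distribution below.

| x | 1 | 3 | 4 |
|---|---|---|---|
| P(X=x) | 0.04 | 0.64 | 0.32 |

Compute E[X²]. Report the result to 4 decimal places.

E[X²] = (1)²(0.04) + (3)²(0.64) + (4)²(0.32) = 10.92

10.9200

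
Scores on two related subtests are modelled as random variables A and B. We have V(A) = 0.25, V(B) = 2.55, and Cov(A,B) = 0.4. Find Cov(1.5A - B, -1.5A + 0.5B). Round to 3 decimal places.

-0.938

Cov(1.5A - B, -1.5A + 0.5B) = (1.5)(-1.5)V(A) + (-1)(0.5)V(B) + [(1.5)(0.5) + (-1)(-1.5)]Cov(A,B)
= -2.25·0.25 + -0.5·2.55 + 2.25·0.4 = -0.9375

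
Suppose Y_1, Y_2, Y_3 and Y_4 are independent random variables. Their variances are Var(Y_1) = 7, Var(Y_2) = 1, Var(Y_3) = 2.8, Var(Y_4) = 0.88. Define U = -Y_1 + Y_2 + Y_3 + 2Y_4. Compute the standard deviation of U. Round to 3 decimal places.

By independence, Var(U) = (-1)²Var(Y_1) + (1)²Var(Y_2) + (1)²Var(Y_3) + (2)²Var(Y_4)
= (-1)²·7 + (1)²·1 + (1)²·2.8 + (2)²·0.88 = 14.32
sd(U) = √14.32 ≈ 3.784

3.784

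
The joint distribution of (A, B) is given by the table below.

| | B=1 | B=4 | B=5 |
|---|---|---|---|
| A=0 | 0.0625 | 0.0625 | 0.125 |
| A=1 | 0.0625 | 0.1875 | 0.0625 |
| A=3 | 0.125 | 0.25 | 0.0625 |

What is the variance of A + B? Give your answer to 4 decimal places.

E[A] = 1.625,  E[B] = 3.5,  E[AB] = 5.4375
var(A) = 4.25 − (1.625)² = 1.609375;  var(B) = 14.5 − (3.5)² = 2.25
Cov(A,B) = 5.4375 − (1.625)(3.5) = -0.25
var(A + B) = (1)²·1.609375 + (1)²·2.25 + 2·(1)·(1)·-0.25 = 3.359375

3.3594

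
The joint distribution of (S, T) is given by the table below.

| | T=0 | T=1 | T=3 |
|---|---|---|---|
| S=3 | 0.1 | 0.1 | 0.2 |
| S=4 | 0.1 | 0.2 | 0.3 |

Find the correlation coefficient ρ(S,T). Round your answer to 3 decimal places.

E[S] = 3.6,  E[T] = 1.8
E[ST] = 6.5
Cov(S,T) = E[ST] − E[S]E[T] = 6.5 − (3.6)(1.8) = 0.02
Var(S) = 0.24,  Var(T) = 1.56
ρ = 0.02 / √(0.24·1.56) ≈ 0.033

0.033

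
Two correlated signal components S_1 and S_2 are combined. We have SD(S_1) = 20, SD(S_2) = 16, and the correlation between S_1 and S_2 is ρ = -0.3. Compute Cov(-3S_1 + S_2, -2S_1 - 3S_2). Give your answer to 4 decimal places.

960.0000

var(S_1) = (20)² = 400;  var(S_2) = (16)² = 256
Cov(S_1,S_2) = ρ·SD(S_1)·SD(S_2) = -0.3·20·16 = -96
Cov(-3S_1 + S_2, -2S_1 - 3S_2) = (-3)(-2)var(S_1) + (1)(-3)var(S_2) + [(-3)(-3) + (1)(-2)]Cov(S_1,S_2)
= 6·400 + -3·256 + 7·-96 = 960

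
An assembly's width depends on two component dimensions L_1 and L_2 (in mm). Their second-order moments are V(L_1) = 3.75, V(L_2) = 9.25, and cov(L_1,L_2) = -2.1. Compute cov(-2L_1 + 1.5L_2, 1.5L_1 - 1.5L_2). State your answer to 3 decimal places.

cov(-2L_1 + 1.5L_2, 1.5L_1 - 1.5L_2) = (-2)(1.5)V(L_1) + (1.5)(-1.5)V(L_2) + [(-2)(-1.5) + (1.5)(1.5)]cov(L_1,L_2)
= -3·3.75 + -2.25·9.25 + 5.25·-2.1 = -43.0875

-43.088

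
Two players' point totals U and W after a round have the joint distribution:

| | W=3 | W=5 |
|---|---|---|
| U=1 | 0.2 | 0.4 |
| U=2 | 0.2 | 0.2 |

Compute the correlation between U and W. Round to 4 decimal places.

-0.1667

E[U] = 1.4,  E[W] = 4.2
E[UW] = 5.8
Cov(U,W) = E[UW] − E[U]E[W] = 5.8 − (1.4)(4.2) = -0.08
Var(U) = 0.24,  Var(W) = 0.96
ρ = -0.08 / √(0.24·0.96) ≈ -0.1667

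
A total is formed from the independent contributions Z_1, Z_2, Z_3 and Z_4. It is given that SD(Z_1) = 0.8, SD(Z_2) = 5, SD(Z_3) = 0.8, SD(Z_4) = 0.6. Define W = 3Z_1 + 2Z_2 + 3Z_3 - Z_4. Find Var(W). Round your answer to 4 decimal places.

111.8800

Var(Z_1) = 0.64, Var(Z_2) = 25, Var(Z_3) = 0.64, Var(Z_4) = 0.36
By independence, Var(W) = (3)²Var(Z_1) + (2)²Var(Z_2) + (3)²Var(Z_3) + (-1)²Var(Z_4)
= (3)²·0.64 + (2)²·25 + (3)²·0.64 + (-1)²·0.36 = 111.88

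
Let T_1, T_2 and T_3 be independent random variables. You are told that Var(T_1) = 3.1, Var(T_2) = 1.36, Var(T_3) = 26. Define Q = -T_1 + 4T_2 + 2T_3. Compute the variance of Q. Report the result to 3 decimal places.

128.860

By independence, Var(Q) = (-1)²Var(T_1) + (4)²Var(T_2) + (2)²Var(T_3)
= (-1)²·3.1 + (4)²·1.36 + (2)²·26 = 128.86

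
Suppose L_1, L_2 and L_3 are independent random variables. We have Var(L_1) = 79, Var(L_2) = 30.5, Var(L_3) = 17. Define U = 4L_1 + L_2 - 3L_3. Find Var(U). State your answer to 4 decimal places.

By independence, Var(U) = (4)²Var(L_1) + (1)²Var(L_2) + (-3)²Var(L_3)
= (4)²·79 + (1)²·30.5 + (-3)²·17 = 1447.5

1447.5000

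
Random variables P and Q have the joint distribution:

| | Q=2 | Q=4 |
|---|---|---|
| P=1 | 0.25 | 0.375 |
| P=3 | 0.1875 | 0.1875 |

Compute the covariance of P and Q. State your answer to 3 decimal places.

E[P] = 1.75,  E[Q] = 3.125
E[PQ] = 5.375
Cov(P,Q) = E[PQ] − E[P]E[Q] = 5.375 − (1.75)(3.125) = -0.09375

-0.094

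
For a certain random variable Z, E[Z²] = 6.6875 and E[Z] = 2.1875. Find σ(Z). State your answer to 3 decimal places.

V(Z) = 6.6875 − (2.1875)² = 1.90234375
σ(Z) = √1.90234375 ≈ 1.379

1.379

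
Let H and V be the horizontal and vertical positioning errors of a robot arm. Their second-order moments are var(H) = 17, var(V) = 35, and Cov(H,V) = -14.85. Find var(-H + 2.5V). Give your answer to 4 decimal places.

var(-H + 2.5V) = (-1)²·var(H) + (2.5)²·var(V) + 2·(-1)·(2.5)·Cov(H,V)
= 1·17 + 6.25·35 + -5·-14.85 = 310

310.0000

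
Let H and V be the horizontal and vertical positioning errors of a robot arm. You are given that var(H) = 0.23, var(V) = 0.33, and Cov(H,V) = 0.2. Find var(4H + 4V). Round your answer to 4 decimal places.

var(4H + 4V) = (4)²·var(H) + (4)²·var(V) + 2·(4)·(4)·Cov(H,V)
= 16·0.23 + 16·0.33 + 32·0.2 = 15.36

15.3600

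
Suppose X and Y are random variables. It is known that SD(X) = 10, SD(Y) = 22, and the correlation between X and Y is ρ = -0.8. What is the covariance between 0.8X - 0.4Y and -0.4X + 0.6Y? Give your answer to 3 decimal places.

V(X) = (10)² = 100;  V(Y) = (22)² = 484
Cov(X,Y) = ρ·SD(X)·SD(Y) = -0.8·10·22 = -176
Cov(0.8X - 0.4Y, -0.4X + 0.6Y) = (0.8)(-0.4)V(X) + (-0.4)(0.6)V(Y) + [(0.8)(0.6) + (-0.4)(-0.4)]Cov(X,Y)
= -0.32·100 + -0.24·484 + 0.64·-176 = -260.8

-260.800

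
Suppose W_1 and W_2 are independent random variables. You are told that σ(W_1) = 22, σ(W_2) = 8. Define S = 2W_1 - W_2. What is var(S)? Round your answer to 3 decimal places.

2000.000

var(W_1) = 484, var(W_2) = 64
By independence, var(S) = (2)²var(W_1) + (-1)²var(W_2)
= (2)²·484 + (-1)²·64 = 2000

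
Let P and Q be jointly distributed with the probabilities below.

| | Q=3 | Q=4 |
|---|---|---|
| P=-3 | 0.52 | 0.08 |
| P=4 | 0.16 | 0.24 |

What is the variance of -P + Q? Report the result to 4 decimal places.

E[P] = -0.2,  E[Q] = 3.32,  E[PQ] = 0.12
Var(P) = 11.8 − (-0.2)² = 11.76;  Var(Q) = 11.24 − (3.32)² = 0.2176
cov(P,Q) = 0.12 − (-0.2)(3.32) = 0.784
Var(-P + Q) = (-1)²·11.76 + (1)²·0.2176 + 2·(-1)·(1)·0.784 = 10.4096

10.4096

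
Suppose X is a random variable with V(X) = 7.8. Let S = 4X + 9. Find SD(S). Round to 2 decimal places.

V(4X + 9) = (4)²·7.8 = 124.8
SD(S) = √124.8 ≈ 11.17

11.17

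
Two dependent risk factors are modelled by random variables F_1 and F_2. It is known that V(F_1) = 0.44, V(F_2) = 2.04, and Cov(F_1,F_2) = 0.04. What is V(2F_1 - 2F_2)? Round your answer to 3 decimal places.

V(2F_1 - 2F_2) = (2)²·V(F_1) + (-2)²·V(F_2) + 2·(2)·(-2)·Cov(F_1,F_2)
= 4·0.44 + 4·2.04 + -8·0.04 = 9.6

9.600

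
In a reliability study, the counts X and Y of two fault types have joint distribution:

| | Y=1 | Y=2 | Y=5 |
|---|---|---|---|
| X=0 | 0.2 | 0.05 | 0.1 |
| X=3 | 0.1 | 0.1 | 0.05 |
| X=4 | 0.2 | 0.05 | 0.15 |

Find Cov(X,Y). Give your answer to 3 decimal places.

E[X] = 2.35,  E[Y] = 2.4
E[XY] = 5.85
Cov(X,Y) = E[XY] − E[X]E[Y] = 5.85 − (2.35)(2.4) = 0.21

0.210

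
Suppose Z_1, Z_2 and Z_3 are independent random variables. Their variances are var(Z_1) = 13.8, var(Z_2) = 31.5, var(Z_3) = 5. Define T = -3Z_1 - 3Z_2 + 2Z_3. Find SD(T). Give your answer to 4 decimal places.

By independence, var(T) = (-3)²var(Z_1) + (-3)²var(Z_2) + (2)²var(Z_3)
= (-3)²·13.8 + (-3)²·31.5 + (2)²·5 = 427.7
SD(T) = √427.7 ≈ 20.6809

20.6809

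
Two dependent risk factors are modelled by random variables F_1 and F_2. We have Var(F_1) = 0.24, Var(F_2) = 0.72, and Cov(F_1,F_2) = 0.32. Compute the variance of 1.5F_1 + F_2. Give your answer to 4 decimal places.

2.2200

Var(1.5F_1 + F_2) = (1.5)²·Var(F_1) + (1)²·Var(F_2) + 2·(1.5)·(1)·Cov(F_1,F_2)
= 2.25·0.24 + 1·0.72 + 3·0.32 = 2.22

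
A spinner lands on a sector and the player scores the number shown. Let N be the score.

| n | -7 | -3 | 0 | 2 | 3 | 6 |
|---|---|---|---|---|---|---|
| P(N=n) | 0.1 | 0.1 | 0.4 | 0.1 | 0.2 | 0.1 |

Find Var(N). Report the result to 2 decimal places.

E[N] = (-7)(0.1) + (-3)(0.1) + (0)(0.4) + (2)(0.1) + (3)(0.2) + (6)(0.1) = 0.4
E[N²] = (-7)²(0.1) + (-3)²(0.1) + (0)²(0.4) + (2)²(0.1) + (3)²(0.2) + (6)²(0.1) = 11.6
Var(N) = E[N²] − (E[N])² = 11.6 − (0.4)² = 11.44

11.44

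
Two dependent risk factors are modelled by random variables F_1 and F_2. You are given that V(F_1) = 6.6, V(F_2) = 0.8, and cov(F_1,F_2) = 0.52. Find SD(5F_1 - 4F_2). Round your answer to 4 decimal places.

12.5300

V(5F_1 - 4F_2) = (5)²·V(F_1) + (-4)²·V(F_2) + 2·(5)·(-4)·cov(F_1,F_2)
= 25·6.6 + 16·0.8 + -40·0.52 = 157
SD(5F_1 - 4F_2) = √157 ≈ 12.5300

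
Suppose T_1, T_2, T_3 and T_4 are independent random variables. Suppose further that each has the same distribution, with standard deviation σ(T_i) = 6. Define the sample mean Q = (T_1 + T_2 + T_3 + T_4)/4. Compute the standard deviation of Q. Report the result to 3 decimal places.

3.000

var(T_i) = (6)² = 36
By independence, var(Q) = (0.25)²var(T_1) + (0.25)²var(T_2) + (0.25)²var(T_3) + (0.25)²var(T_4)
= (0.25)²·36 + (0.25)²·36 + (0.25)²·36 + (0.25)²·36 = 9
σ(Q) = √9 ≈ 3.000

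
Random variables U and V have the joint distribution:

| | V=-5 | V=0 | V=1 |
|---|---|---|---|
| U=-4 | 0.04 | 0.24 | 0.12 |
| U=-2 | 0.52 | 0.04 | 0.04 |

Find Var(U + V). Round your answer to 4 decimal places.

E[U] = -2.8,  E[V] = -2.64,  E[UV] = 5.44
Var(U) = 8.8 − (-2.8)² = 0.96;  Var(V) = 14.16 − (-2.64)² = 7.1904
Cov(U,V) = 5.44 − (-2.8)(-2.64) = -1.952
Var(U + V) = (1)²·0.96 + (1)²·7.1904 + 2·(1)·(1)·-1.952 = 4.2464

4.2464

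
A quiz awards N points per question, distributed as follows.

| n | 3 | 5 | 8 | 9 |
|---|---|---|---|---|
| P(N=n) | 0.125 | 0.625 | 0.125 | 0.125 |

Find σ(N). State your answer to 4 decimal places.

E[N] = (3)(0.125) + (5)(0.625) + (8)(0.125) + (9)(0.125) = 5.625
E[N²] = (3)²(0.125) + (5)²(0.625) + (8)²(0.125) + (9)²(0.125) = 34.875
var(N) = E[N²] − (E[N])² = 34.875 − (5.625)² = 3.234375
σ(N) = √3.234375 ≈ 1.7984

1.7984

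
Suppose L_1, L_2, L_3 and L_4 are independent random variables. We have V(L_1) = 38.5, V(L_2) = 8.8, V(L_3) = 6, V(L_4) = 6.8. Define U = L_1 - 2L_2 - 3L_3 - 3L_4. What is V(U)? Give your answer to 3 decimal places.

188.900

By independence, V(U) = (1)²V(L_1) + (-2)²V(L_2) + (-3)²V(L_3) + (-3)²V(L_4)
= (1)²·38.5 + (-2)²·8.8 + (-3)²·6 + (-3)²·6.8 = 188.9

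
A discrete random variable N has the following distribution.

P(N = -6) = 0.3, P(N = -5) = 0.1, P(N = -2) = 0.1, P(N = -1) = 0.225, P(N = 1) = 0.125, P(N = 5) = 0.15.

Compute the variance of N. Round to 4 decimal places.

E[N] = (-6)(0.3) + (-5)(0.1) + (-2)(0.1) + (-1)(0.225) + (1)(0.125) + (5)(0.15) = -1.85
E[N²] = (-6)²(0.3) + (-5)²(0.1) + (-2)²(0.1) + (-1)²(0.225) + (1)²(0.125) + (5)²(0.15) = 17.8
V(N) = E[N²] − (E[N])² = 17.8 − (-1.85)² = 14.3775

14.3775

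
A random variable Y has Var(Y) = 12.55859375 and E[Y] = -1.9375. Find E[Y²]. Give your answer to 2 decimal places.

E[Y²] = Var(Y) + (E[Y])² = 12.55859375 + (-1.9375)² = 16.3125

16.31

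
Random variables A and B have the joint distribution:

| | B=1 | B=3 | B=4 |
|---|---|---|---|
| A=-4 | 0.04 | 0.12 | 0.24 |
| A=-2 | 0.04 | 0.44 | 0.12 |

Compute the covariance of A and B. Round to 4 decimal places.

-0.1600

E[A] = -2.8,  E[B] = 3.2
E[AB] = -9.12
Cov(A,B) = E[AB] − E[A]E[B] = -9.12 − (-2.8)(3.2) = -0.16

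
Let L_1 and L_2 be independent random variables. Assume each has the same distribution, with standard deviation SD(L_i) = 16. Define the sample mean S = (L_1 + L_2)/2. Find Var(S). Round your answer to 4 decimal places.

Var(L_i) = (16)² = 256
By independence, Var(S) = (0.5)²Var(L_1) + (0.5)²Var(L_2)
= (0.5)²·256 + (0.5)²·256 = 128

128.0000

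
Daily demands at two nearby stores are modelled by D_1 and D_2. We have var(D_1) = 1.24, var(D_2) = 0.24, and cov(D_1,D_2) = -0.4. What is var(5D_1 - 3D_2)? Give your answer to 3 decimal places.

45.160

var(5D_1 - 3D_2) = (5)²·var(D_1) + (-3)²·var(D_2) + 2·(5)·(-3)·cov(D_1,D_2)
= 25·1.24 + 9·0.24 + -30·-0.4 = 45.16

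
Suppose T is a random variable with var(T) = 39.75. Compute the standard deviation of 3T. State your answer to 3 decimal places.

18.914

var(3T) = (3)²·39.75 = 357.75
SD(3T) = √357.75 ≈ 18.914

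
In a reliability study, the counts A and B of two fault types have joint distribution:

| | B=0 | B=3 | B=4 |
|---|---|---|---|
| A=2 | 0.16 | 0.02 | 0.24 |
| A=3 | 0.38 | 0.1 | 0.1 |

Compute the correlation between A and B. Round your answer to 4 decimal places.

E[A] = 2.58,  E[B] = 1.72
E[AB] = 4.14
cov(A,B) = E[AB] − E[A]E[B] = 4.14 − (2.58)(1.72) = -0.2976
Var(A) = 0.2436,  Var(B) = 3.5616
ρ = -0.2976 / √(0.2436·3.5616) ≈ -0.3195

-0.3195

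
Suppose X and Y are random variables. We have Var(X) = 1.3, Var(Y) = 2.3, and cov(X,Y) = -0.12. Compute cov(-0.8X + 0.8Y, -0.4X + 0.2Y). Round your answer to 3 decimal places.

cov(-0.8X + 0.8Y, -0.4X + 0.2Y) = (-0.8)(-0.4)Var(X) + (0.8)(0.2)Var(Y) + [(-0.8)(0.2) + (0.8)(-0.4)]cov(X,Y)
= 0.32·1.3 + 0.16·2.3 + -0.48·-0.12 = 0.8416

0.842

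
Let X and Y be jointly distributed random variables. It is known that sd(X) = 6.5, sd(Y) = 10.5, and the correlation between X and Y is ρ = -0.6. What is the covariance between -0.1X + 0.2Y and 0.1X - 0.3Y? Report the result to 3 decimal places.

-9.085

Var(X) = (6.5)² = 42.25;  Var(Y) = (10.5)² = 110.25
Cov(X,Y) = ρ·sd(X)·sd(Y) = -0.6·6.5·10.5 = -40.95
Cov(-0.1X + 0.2Y, 0.1X - 0.3Y) = (-0.1)(0.1)Var(X) + (0.2)(-0.3)Var(Y) + [(-0.1)(-0.3) + (0.2)(0.1)]Cov(X,Y)
= -0.01·42.25 + -0.06·110.25 + 0.05·-40.95 = -9.085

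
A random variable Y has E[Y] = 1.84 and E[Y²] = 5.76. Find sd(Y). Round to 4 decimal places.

1.5409

var(Y) = 5.76 − (1.84)² = 2.3744
sd(Y) = √2.3744 ≈ 1.5409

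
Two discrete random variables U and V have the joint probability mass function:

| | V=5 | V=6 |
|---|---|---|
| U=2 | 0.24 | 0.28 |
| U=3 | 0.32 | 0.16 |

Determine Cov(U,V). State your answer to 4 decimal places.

E[U] = 2.48,  E[V] = 5.44
E[UV] = 13.44
Cov(U,V) = E[UV] − E[U]E[V] = 13.44 − (2.48)(5.44) = -0.0512

-0.0512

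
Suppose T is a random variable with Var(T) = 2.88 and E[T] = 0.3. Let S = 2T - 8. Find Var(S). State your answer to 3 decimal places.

Var(2T - 8) = (2)²·Var(T) = 4·2.88 = 11.52

11.520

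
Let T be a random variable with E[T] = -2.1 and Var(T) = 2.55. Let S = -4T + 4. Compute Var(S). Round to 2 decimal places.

40.80

Var(-4T + 4) = (-4)²·Var(T) = 16·2.55 = 40.8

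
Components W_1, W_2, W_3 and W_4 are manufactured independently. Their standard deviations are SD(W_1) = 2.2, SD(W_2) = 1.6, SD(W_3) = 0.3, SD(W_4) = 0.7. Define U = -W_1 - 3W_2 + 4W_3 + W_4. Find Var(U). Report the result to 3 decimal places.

29.810

Var(W_1) = 4.84, Var(W_2) = 2.56, Var(W_3) = 0.09, Var(W_4) = 0.49
By independence, Var(U) = (-1)²Var(W_1) + (-3)²Var(W_2) + (4)²Var(W_3) + (1)²Var(W_4)
= (-1)²·4.84 + (-3)²·2.56 + (4)²·0.09 + (1)²·0.49 = 29.81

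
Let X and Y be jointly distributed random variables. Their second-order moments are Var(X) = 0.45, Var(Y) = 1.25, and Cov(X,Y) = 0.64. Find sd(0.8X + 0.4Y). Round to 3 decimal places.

0.947

Var(0.8X + 0.4Y) = (0.8)²·Var(X) + (0.4)²·Var(Y) + 2·(0.8)·(0.4)·Cov(X,Y)
= 0.64·0.45 + 0.16·1.25 + 0.64·0.64 = 0.8976
sd(0.8X + 0.4Y) = √0.8976 ≈ 0.947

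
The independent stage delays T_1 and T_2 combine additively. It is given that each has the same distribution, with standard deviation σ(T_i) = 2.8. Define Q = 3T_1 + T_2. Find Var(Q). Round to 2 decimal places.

78.40

Var(T_i) = (2.8)² = 7.84
By independence, Var(Q) = (3)²Var(T_1) + (1)²Var(T_2)
= (3)²·7.84 + (1)²·7.84 = 78.4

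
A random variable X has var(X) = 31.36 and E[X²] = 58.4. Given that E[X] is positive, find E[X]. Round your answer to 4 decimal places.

5.2000

(E[X])² = E[X²] − var(X) = 58.4 − 31.36 = 27.04
E[X] = √27.04 = 5.2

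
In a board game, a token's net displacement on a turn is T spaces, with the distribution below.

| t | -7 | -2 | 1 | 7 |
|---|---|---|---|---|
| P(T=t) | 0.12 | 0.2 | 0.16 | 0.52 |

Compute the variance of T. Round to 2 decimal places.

25.77

E[T] = (-7)(0.12) + (-2)(0.2) + (1)(0.16) + (7)(0.52) = 2.56
E[T²] = (-7)²(0.12) + (-2)²(0.2) + (1)²(0.16) + (7)²(0.52) = 32.32
var(T) = E[T²] − (E[T])² = 32.32 − (2.56)² = 25.7664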